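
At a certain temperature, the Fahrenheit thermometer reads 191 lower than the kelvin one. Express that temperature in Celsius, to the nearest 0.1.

Let x be the kelvin reading; then the Fahrenheit reading is 1.8·x - 459.67.
(1.8·x - 459.67) - x = -191  ⇒  (0.8)·x = 268.67  ⇒  x = 335.8375 K.
In Celsius: 335.8375 - 273.15 = 62.7°C.

62.7°C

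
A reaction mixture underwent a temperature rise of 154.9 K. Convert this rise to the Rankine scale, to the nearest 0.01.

Only the scale ratio 1.8 matters for a change in temperature.
154.9 × 1.8 = 278.82.

278.82°R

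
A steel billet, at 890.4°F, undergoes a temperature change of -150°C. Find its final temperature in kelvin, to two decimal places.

Initial temperature in Celsius: (890.4 - 32) × 5/9 = 476.8889°C.
Final Celsius temperature: 476.8889 - 150.0000 = 326.8889°C.
In kelvin: 326.8889 + 273.15 = 600.04 K.

600.04 K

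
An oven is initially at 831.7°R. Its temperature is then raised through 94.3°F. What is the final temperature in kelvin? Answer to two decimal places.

Initial temperature in Celsius: (831.7 - 491.67) × 5/9 = 188.9056°C.
The 94.3°F change is an interval, so only the factor 5/9 applies: +94.3 × 5/9 = +52.3889°C.
Final Celsius temperature: 188.9056 + 52.3889 = 241.2944°C.
In kelvin: 241.2944 + 273.15 = 514.44 K.

514.44 K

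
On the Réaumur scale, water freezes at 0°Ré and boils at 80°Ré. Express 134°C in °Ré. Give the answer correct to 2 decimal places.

107.20°Ré

Linearly onto the Réaumur scale: 0 + (134.0000 / 100) × (80 - 0) = 107.20°Ré.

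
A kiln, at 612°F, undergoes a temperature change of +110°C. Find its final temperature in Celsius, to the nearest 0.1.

432.2°C

Initial temperature in Celsius: (612 - 32) × 5/9 = 322.2222°C.
Final Celsius temperature: 322.2222 + 110.0000 = 432.2222°C.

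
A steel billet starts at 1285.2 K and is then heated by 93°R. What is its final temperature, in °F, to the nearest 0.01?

Initial temperature in Celsius: 1285.2 - 273.15 = 1012.0500°C.
The 93°R change is an interval, so only the factor 5/9 applies: +93 × 5/9 = +51.6667°C.
Final Celsius temperature: 1012.0500 + 51.6667 = 1063.7167°C.
In Fahrenheit: 1063.7167 × 1.8 + 32 = 1946.69°F.

1946.69°F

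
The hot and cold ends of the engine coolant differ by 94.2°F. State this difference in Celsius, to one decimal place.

52.3°C

An interval of 1°F corresponds to 5/9°C.
94.2 × 5/9 = 52.3.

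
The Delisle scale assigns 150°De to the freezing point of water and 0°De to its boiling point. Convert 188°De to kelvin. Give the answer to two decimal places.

247.82 K

Linear interpolation between the fixed points: C = (188 - 150) × 100 / (0 - 150) = -25.3333°C.
Then -25.3333 + 273.15 = 247.82 K.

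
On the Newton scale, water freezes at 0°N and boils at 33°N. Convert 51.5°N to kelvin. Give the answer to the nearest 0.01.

Linear interpolation between the fixed points: C = (51.5 - 0) × 100 / (33 - 0) = 156.0606°C.
Then 156.0606 + 273.15 = 429.21 K.

429.21 K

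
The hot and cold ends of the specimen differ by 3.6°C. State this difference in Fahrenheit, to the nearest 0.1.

6.5°F

An interval of 1°C corresponds to 1.8°F.
3.6 × 1.8 = 6.5.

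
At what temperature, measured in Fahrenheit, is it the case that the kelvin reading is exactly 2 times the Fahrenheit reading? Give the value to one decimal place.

176.8°F

Let F be the Fahrenheit reading. The kelvin reading is K = 5/9·F + 255.372.
Require K = 2·F: 5/9·F + 255.372 = 2·F.
(-13/9)·F = -255.372  ⇒  F = 176.8.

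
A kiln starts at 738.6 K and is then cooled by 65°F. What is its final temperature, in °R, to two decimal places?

1264.48°R

Initial temperature in Celsius: 738.6 - 273.15 = 465.4500°C.
The 65°F change is an interval, so only the factor 5/9 applies: -65 × 5/9 = -36.1111°C.
Final Celsius temperature: 465.4500 - 36.1111 = 429.3389°C.
In Rankine: 429.3389 × 1.8 + 491.67 = 1264.48°R.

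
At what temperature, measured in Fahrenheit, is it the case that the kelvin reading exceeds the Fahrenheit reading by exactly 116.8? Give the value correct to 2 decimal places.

311.79°F

Let F be the Fahrenheit reading. The kelvin reading is K = 5/9·F + 255.372.
Require K - F = 116.8: (-4/9)·F + 255.372 = 116.8.
F = (116.8 - 255.372) / (-4/9) = 311.79.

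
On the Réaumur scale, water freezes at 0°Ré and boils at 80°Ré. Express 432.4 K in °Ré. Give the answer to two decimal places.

First in Celsius: 432.4 - 273.15 = 159.2500°C.
Linearly onto the Réaumur scale: 0 + (159.2500 / 100) × (80 - 0) = 127.40°Ré.

127.40°Ré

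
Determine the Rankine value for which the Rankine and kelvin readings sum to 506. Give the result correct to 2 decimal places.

325.29°R

Let R be the Rankine reading. The kelvin reading is K = 5/9·R.
Require R + K = 506: (14/9)·R = 506.
R = (506) / (14/9) = 325.29.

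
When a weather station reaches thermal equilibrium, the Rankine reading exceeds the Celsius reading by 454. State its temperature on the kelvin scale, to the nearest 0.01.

Let x be the Celsius reading; then the Rankine reading is 1.8·x + 491.67.
(1.8·x + 491.67) - x = 454  ⇒  (0.8)·x = -37.67  ⇒  x = -47.0875°C.
In kelvin: -47.0875 + 273.15 = 226.06 K.

226.06 K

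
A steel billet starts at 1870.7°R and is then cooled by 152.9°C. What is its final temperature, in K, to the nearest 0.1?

Initial temperature in Celsius: (1870.7 - 491.67) × 5/9 = 766.1278°C.
Final Celsius temperature: 766.1278 - 152.9000 = 613.2278°C.
In kelvin: 613.2278 + 273.15 = 886.4 K.

886.4 K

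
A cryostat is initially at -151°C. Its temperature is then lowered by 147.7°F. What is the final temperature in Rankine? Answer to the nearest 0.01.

72.17°R

The 147.7°F change is an interval, so only the factor 5/9 applies: -147.7 × 5/9 = -82.0556°C.
Final Celsius temperature: -151.0000 - 82.0556 = -233.0556°C.
In Rankine: -233.0556 × 1.8 + 491.67 = 72.17°R.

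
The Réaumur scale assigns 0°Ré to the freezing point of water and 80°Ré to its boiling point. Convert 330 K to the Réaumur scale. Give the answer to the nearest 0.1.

45.5°Ré

First in Celsius: 330 - 273.15 = 56.8500°C.
Linearly onto the Réaumur scale: 0 + (56.8500 / 100) × (80 - 0) = 45.5°Ré.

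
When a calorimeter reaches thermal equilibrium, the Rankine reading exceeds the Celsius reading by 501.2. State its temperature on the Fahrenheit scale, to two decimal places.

Let x be the Celsius reading; then the Rankine reading is 1.8·x + 491.67.
(1.8·x + 491.67) - x = 501.2  ⇒  (0.8)·x = 9.53  ⇒  x = 11.9125°C.
In Fahrenheit: 11.9125 × 1.8 + 32 = 53.44°F.

53.44°F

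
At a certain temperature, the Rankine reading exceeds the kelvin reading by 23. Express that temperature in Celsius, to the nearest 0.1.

-244.4°C

Let x be the kelvin reading; then the Rankine reading is 1.8·x.
(1.8·x) - x = 23  ⇒  (0.8)·x = 23  ⇒  x = 28.7500 K.
In Celsius: 28.75 - 273.15 = -244.4°C.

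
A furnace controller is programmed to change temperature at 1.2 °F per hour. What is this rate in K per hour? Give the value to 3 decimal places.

Since only a temperature interval is involved, the additive offset between the scales drops out.
A change of 1°F is a change of 5/9 K, so 1.2 × 5/9 = 0.667.

0.667 K/hour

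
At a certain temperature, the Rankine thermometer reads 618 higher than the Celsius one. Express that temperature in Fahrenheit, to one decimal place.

Let x be the Celsius reading; then the Rankine reading is 1.8·x + 491.67.
(1.8·x + 491.67) - x = 618  ⇒  (0.8)·x = 126.33  ⇒  x = 157.9125°C.
In Fahrenheit: 157.9125 × 1.8 + 32 = 316.2°F.

316.2°F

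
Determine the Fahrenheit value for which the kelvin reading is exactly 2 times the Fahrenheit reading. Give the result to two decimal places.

176.80°F

Let F be the Fahrenheit reading. The kelvin reading is K = 5/9·F + 255.372.
Require K = 2·F: 5/9·F + 255.372 = 2·F.
(-13/9)·F = -255.372  ⇒  F = 176.80.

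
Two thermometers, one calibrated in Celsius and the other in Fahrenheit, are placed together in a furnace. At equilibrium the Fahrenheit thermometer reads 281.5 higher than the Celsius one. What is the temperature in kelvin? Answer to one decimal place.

585.0 K

Let x be the Celsius reading; then the Fahrenheit reading is 1.8·x + 32.
(1.8·x + 32) - x = 281.5  ⇒  (0.8)·x = 249.5  ⇒  x = 311.8750°C.
In kelvin: 311.8750 + 273.15 = 585.0 K.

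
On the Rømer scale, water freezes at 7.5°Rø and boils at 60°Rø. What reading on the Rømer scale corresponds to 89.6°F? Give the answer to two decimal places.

First in Celsius: (89.6 - 32) × 5/9 = 32.0000°C.
Linearly onto the Rømer scale: 7.5 + (32.0000 / 100) × (60 - 7.5) = 24.30°Rø.

24.30°Rø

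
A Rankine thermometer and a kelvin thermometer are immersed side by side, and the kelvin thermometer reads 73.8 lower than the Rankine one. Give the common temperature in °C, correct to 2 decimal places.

-180.90°C

Let x be the Rankine reading; then the kelvin reading is 5/9·x.
(5/9·x) - x = -73.8  ⇒  (-4/9)·x = -73.8  ⇒  x = 166.0500°R.
In Celsius: (166.05 - 491.67) × 5/9 = -180.90°C.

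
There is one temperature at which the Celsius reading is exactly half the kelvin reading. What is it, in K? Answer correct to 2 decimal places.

546.30 K

Let K be the kelvin reading. The Celsius reading is C = 1·K - 273.15.
Require C = 0.5·K: 1·K - 273.15 = 0.5·K.
(0.5)·K = 273.15  ⇒  K = 546.30.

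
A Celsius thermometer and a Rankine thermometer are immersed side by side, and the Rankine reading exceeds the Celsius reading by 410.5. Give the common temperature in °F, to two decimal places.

-150.63°F

Let x be the Celsius reading; then the Rankine reading is 1.8·x + 491.67.
(1.8·x + 491.67) - x = 410.5  ⇒  (0.8)·x = -81.17  ⇒  x = -101.4625°C.
In Fahrenheit: -101.4625 × 1.8 + 32 = -150.63°F.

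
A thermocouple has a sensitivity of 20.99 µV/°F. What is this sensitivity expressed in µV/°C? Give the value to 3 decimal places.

37.782 µV/°C

The quantity depends on a temperature interval, so only the ratio of degree sizes applies; the offset between the scales is irrelevant.
A change of 1°C is a change of 1.8°F, so per °C the value is 20.99 × 1.8 = 37.782.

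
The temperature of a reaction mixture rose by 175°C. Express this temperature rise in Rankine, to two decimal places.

An interval of 1°C corresponds to 1.8°R.
175 × 1.8 = 315.00.

315.00°R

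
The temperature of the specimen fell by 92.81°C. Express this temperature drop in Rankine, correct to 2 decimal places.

An interval of 1°C corresponds to 1.8°R.
92.81 × 1.8 = 167.06.

167.06°R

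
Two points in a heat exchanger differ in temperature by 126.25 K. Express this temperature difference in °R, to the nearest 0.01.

An interval of 1 K corresponds to 1.8°R.
126.25 × 1.8 = 227.25.

227.25°R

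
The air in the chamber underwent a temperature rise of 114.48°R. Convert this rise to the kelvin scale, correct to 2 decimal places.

63.60 K

For a temperature interval the offset drops out; only the factor 5/9 applies.
114.48 × 5/9 = 63.60.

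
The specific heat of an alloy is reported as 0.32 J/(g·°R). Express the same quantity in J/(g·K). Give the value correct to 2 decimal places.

The quantity depends on a temperature interval, so only the ratio of degree sizes applies; the offset between the scales is irrelevant.
A change of 1 K is a change of 1.8°R, so per K the value is 0.32 × 1.8 = 0.58.

0.58 J/(g·K)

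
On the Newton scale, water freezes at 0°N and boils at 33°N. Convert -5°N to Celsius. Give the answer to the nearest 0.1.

-15.2°C

Linear interpolation between the fixed points: C = (-5 - 0) × 100 / (33 - 0) = -15.1515°C.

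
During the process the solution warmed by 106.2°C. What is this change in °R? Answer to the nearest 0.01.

191.16°R

Only the scale ratio 1.8 matters for a change in temperature.
106.2 × 1.8 = 191.16.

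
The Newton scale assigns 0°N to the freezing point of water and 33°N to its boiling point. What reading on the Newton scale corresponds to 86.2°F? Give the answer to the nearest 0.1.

9.9°N

First in Celsius: (86.2 - 32) × 5/9 = 30.1111°C.
Linearly onto the Newton scale: 0 + (30.1111 / 100) × (33 - 0) = 9.9°N.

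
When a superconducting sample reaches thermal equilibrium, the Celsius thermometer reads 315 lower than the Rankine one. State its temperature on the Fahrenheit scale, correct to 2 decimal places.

-365.51°F

Let x be the Rankine reading; then the Celsius reading is 5/9·x - 273.15.
(5/9·x - 273.15) - x = -315  ⇒  (-4/9)·x = -41.85  ⇒  x = 94.1625°R.
In Celsius: (94.1625 - 491.67) × 5/9 = -220.8375°C.
In Fahrenheit: -220.8375 × 1.8 + 32 = -365.51°F.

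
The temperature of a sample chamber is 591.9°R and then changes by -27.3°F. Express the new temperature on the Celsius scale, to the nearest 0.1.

40.5°C

Initial temperature in Celsius: (591.9 - 491.67) × 5/9 = 55.6833°C.
The 27.3°F change is an interval, so only the factor 5/9 applies: -27.3 × 5/9 = -15.1667°C.
Final Celsius temperature: 55.6833 - 15.1667 = 40.5167°C.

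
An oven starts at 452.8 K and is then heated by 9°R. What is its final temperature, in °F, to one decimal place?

364.4°F

Initial temperature in Celsius: 452.8 - 273.15 = 179.6500°C.
The 9°R change is an interval, so only the factor 5/9 applies: +9 × 5/9 = +5.0000°C.
Final Celsius temperature: 179.6500 + 5.0000 = 184.6500°C.
In Fahrenheit: 184.6500 × 1.8 + 32 = 364.4°F.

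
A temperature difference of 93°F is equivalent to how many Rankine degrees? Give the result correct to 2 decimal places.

93.00°R

Fahrenheit and Rankine degrees are the same size, so the interval is unchanged: 93.00.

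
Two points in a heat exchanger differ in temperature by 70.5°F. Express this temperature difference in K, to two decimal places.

39.17 K

An interval of 1°F corresponds to 5/9 K.
70.5 × 5/9 = 39.17.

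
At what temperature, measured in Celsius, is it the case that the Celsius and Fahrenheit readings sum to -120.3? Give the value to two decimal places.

-54.39°C

Let C be the Celsius reading. The Fahrenheit reading is F = 1.8·C + 32.
Require C + F = -120.3: (2.8)·C + 32 = -120.3.
C = (-120.3 - 32) / (2.8) = -54.39.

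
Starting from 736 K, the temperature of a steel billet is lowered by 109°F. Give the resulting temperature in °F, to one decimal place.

Initial temperature in Celsius: 736 - 273.15 = 462.8500°C.
The 109°F change is an interval, so only the factor 5/9 applies: -109 × 5/9 = -60.5556°C.
Final Celsius temperature: 462.8500 - 60.5556 = 402.2944°C.
In Fahrenheit: 402.2944 × 1.8 + 32 = 756.1°F.

756.1°F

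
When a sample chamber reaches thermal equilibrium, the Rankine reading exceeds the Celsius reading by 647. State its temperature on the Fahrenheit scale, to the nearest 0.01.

Let x be the Celsius reading; then the Rankine reading is 1.8·x + 491.67.
(1.8·x + 491.67) - x = 647  ⇒  (0.8)·x = 155.33  ⇒  x = 194.1625°C.
In Fahrenheit: 194.1625 × 1.8 + 32 = 381.49°F.

381.49°F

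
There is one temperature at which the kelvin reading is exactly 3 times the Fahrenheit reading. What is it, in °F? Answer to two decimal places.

Let F be the Fahrenheit reading. The kelvin reading is K = 5/9·F + 255.372.
Require K = 3·F: 5/9·F + 255.372 = 3·F.
(-22/9)·F = -255.372  ⇒  F = 104.47.

104.47°F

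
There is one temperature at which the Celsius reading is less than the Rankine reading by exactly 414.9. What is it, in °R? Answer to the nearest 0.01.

318.94°R

Let R be the Rankine reading. The Celsius reading is C = 5/9·R - 273.15.
Require C - R = -414.9: (-4/9)·R - 273.15 = -414.9.
R = (-414.9 + 273.15) / (-4/9) = 318.94.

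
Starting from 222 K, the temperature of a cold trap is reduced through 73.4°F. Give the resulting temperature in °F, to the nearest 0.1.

-133.5°F

Initial temperature in Celsius: 222 - 273.15 = -51.1500°C.
The 73.4°F change is an interval, so only the factor 5/9 applies: -73.4 × 5/9 = -40.7778°C.
Final Celsius temperature: -51.1500 - 40.7778 = -91.9278°C.
In Fahrenheit: -91.9278 × 1.8 + 32 = -133.5°F.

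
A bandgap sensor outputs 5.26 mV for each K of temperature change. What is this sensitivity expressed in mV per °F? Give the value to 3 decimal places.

Since only a temperature interval is involved, the additive offset between the scales drops out.
A change of 1°F is a change of 5/9 K, so per °F the value is 5.26 × 5/9 = 2.922.

2.922 mV per °F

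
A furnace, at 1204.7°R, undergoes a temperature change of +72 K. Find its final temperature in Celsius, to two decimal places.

Initial temperature in Celsius: (1204.7 - 491.67) × 5/9 = 396.1278°C.
The 72 K change is an interval; Kelvin and Celsius degrees are the same size, so ΔC = +72°C.
Final Celsius temperature: 396.1278 + 72.0000 = 468.1278°C.

468.13°C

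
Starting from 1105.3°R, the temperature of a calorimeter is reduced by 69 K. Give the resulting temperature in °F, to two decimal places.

521.43°F

Initial temperature in Celsius: (1105.3 - 491.67) × 5/9 = 340.9056°C.
The 69 K change is an interval; Kelvin and Celsius degrees are the same size, so ΔC = -69°C.
Final Celsius temperature: 340.9056 - 69.0000 = 271.9056°C.
In Fahrenheit: 271.9056 × 1.8 + 32 = 521.43°F.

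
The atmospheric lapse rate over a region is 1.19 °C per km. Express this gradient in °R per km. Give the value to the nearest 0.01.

2.14 °R/km

The quantity depends on a temperature interval, so only the ratio of degree sizes applies; the offset between the scales is irrelevant.
A change of 1°C is a change of 1.8°R, so 1.19 × 1.8 = 2.14.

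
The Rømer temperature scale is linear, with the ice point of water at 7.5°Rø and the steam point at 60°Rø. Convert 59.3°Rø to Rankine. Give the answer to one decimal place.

669.3°R

Linear interpolation between the fixed points: C = (59.3 - 7.5) × 100 / (60 - 7.5) = 98.6667°C.
Then 98.6667 × 1.8 + 491.67 = 669.3°R.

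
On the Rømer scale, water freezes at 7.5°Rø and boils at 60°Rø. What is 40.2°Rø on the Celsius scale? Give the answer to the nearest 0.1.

62.3°C

Linear interpolation between the fixed points: C = (40.2 - 7.5) × 100 / (60 - 7.5) = 62.2857°C.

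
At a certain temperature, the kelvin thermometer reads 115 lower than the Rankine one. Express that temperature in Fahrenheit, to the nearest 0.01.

-200.92°F

Let x be the Rankine reading; then the kelvin reading is 5/9·x.
(5/9·x) - x = -115  ⇒  (-4/9)·x = -115  ⇒  x = 258.7500°R.
In Celsius: (258.75 - 491.67) × 5/9 = -129.4000°C.
In Fahrenheit: -129.4000 × 1.8 + 32 = -200.92°F.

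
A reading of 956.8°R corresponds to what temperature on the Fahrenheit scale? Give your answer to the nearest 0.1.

497.1°F

In Celsius: (956.8 - 491.67) × 5/9 = 258.4056°C.
In Fahrenheit: 258.4056 × 1.8 + 32 = 497.1°F.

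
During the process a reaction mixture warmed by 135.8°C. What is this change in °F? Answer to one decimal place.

Only the scale ratio 1.8 matters for a change in temperature.
135.8 × 1.8 = 244.4.

244.4°F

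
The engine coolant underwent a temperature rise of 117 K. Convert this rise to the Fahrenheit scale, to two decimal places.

For a temperature interval the offset drops out; only the factor 1.8 applies.
117 × 1.8 = 210.60.

210.60°F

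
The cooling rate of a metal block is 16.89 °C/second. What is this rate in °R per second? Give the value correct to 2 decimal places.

The quantity depends on a temperature interval, so only the ratio of degree sizes applies; the offset between the scales is irrelevant.
A change of 1°C is a change of 1.8°R, so 16.89 × 1.8 = 30.40.

30.40 °R/second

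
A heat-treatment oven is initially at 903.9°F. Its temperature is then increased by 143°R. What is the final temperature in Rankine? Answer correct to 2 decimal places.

1506.57°R

Initial temperature in Celsius: (903.9 - 32) × 5/9 = 484.3889°C.
The 143°R change is an interval, so only the factor 5/9 applies: +143 × 5/9 = +79.4444°C.
Final Celsius temperature: 484.3889 + 79.4444 = 563.8333°C.
In Rankine: 563.8333 × 1.8 + 491.67 = 1506.57°R.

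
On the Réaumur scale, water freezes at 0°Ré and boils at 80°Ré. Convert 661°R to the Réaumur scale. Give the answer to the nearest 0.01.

75.26°Ré

First in Celsius: (661 - 491.67) × 5/9 = 94.0722°C.
Linearly onto the Réaumur scale: 0 + (94.0722 / 100) × (80 - 0) = 75.26°Ré.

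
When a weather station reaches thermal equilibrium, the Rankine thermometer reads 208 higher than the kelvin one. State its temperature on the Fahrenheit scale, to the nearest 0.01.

8.33°F

Let x be the kelvin reading; then the Rankine reading is 1.8·x.
(1.8·x) - x = 208  ⇒  (0.8)·x = 208  ⇒  x = 260.0000 K.
In Celsius: 260 - 273.15 = -13.1500°C.
In Fahrenheit: -13.1500 × 1.8 + 32 = 8.33°F.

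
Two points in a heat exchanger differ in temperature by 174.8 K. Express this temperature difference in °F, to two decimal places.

For a temperature interval the offset drops out; only the factor 1.8 applies.
174.8 × 1.8 = 314.64.

314.64°F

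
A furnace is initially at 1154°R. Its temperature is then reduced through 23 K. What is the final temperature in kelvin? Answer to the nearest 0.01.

618.11 K

Initial temperature in Celsius: (1154 - 491.67) × 5/9 = 367.9611°C.
The 23 K change is an interval; Kelvin and Celsius degrees are the same size, so ΔC = -23°C.
Final Celsius temperature: 367.9611 - 23.0000 = 344.9611°C.
In kelvin: 344.9611 + 273.15 = 618.11 K.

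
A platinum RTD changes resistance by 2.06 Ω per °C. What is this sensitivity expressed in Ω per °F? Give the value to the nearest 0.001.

1.144 Ω per °F

Since only a temperature interval is involved, the additive offset between the scales drops out.
A change of 1°F is a change of 5/9°C, so per °F the value is 2.06 × 5/9 = 1.144.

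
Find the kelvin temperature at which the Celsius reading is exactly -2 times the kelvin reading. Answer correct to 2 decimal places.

91.05 K

Let K be the kelvin reading. The Celsius reading is C = 1·K - 273.15.
Require C = -2·K: 1·K - 273.15 = -2·K.
(3)·K = 273.15  ⇒  K = 91.05.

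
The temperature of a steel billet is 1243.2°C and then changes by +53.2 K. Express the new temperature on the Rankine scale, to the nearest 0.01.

The 53.2 K change is an interval; Kelvin and Celsius degrees are the same size, so ΔC = +53.2°C.
Final Celsius temperature: 1243.2000 + 53.2000 = 1296.4000°C.
In Rankine: 1296.4000 × 1.8 + 491.67 = 2825.19°R.

2825.19°R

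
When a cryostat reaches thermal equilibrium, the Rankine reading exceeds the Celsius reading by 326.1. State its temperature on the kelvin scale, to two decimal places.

Let x be the Rankine reading; then the Celsius reading is 5/9·x - 273.15.
(5/9·x - 273.15) - x = -326.1  ⇒  (-4/9)·x = -52.95  ⇒  x = 119.1375°R.
In Celsius: (119.1375 - 491.67) × 5/9 = -206.9625°C.
In kelvin: -206.9625 + 273.15 = 66.19 K.

66.19 K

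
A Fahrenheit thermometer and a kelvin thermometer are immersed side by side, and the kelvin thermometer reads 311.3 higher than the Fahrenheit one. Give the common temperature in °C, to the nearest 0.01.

Let x be the Fahrenheit reading; then the kelvin reading is 5/9·x + 255.372.
(5/9·x + 255.372) - x = 311.3  ⇒  (-4/9)·x = 55.9278  ⇒  x = -125.8375°F.
In Celsius: (-125.8375 - 32) × 5/9 = -87.69°C.

-87.69°C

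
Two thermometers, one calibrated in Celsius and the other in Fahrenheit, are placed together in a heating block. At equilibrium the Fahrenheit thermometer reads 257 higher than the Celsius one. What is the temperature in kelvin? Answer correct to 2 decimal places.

Let x be the Celsius reading; then the Fahrenheit reading is 1.8·x + 32.
(1.8·x + 32) - x = 257  ⇒  (0.8)·x = 225  ⇒  x = 281.2500°C.
In kelvin: 281.2500 + 273.15 = 554.40 K.

554.40 K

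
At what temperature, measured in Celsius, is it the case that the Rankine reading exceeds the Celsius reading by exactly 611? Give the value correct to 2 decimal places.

149.16°C

Let C be the Celsius reading. The Rankine reading is R = 1.8·C + 491.67.
Require R - C = 611: (0.8)·C + 491.67 = 611.
C = (611 - 491.67) / (0.8) = 149.16.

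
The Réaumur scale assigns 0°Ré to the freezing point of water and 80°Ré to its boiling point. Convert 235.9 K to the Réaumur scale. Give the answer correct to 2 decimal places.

First in Celsius: 235.9 - 273.15 = -37.2500°C.
Linearly onto the Réaumur scale: 0 + (-37.2500 / 100) × (80 - 0) = -29.80°Ré.

-29.80°Ré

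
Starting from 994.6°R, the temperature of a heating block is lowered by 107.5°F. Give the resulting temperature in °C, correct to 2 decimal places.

219.68°C

Initial temperature in Celsius: (994.6 - 491.67) × 5/9 = 279.4056°C.
The 107.5°F change is an interval, so only the factor 5/9 applies: -107.5 × 5/9 = -59.7222°C.
Final Celsius temperature: 279.4056 - 59.7222 = 219.6833°C.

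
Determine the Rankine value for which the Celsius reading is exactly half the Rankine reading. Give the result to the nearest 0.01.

Let R be the Rankine reading. The Celsius reading is C = 5/9·R - 273.15.
Require C = 0.5·R: 5/9·R - 273.15 = 0.5·R.
(1/18)·R = 273.15  ⇒  R = 4916.70.

4916.70°R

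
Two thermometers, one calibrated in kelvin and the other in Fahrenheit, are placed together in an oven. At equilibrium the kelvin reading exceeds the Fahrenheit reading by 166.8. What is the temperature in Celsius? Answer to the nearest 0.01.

Let x be the kelvin reading; then the Fahrenheit reading is 1.8·x - 459.67.
(1.8·x - 459.67) - x = -166.8  ⇒  (0.8)·x = 292.87  ⇒  x = 366.0875 K.
In Celsius: 366.0875 - 273.15 = 92.94°C.

92.94°C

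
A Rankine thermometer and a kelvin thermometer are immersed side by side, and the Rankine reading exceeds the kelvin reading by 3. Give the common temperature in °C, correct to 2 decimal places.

-269.40°C

Let x be the Rankine reading; then the kelvin reading is 5/9·x.
(5/9·x) - x = -3  ⇒  (-4/9)·x = -3  ⇒  x = 6.7500°R.
In Celsius: (6.75 - 491.67) × 5/9 = -269.40°C.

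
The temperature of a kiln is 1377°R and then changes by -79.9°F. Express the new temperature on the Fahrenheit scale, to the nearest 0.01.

837.43°F

Initial temperature in Celsius: (1377 - 491.67) × 5/9 = 491.8500°C.
The 79.9°F change is an interval, so only the factor 5/9 applies: -79.9 × 5/9 = -44.3889°C.
Final Celsius temperature: 491.8500 - 44.3889 = 447.4611°C.
In Fahrenheit: 447.4611 × 1.8 + 32 = 837.43°F.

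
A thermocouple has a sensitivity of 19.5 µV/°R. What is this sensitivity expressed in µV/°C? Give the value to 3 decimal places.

35.100 µV/°C

Since only a temperature interval is involved, the additive offset between the scales drops out.
A change of 1°C is a change of 1.8°R, so per °C the value is 19.5 × 1.8 = 35.100.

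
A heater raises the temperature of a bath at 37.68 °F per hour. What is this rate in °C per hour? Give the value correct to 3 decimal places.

The quantity depends on a temperature interval, so only the ratio of degree sizes applies; the offset between the scales is irrelevant.
A change of 1°F is a change of 5/9°C, so 37.68 × 5/9 = 20.933.

20.933 °C/hour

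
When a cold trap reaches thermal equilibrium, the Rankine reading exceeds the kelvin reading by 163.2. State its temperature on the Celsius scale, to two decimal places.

Let x be the Rankine reading; then the kelvin reading is 5/9·x.
(5/9·x) - x = -163.2  ⇒  (-4/9)·x = -163.2  ⇒  x = 367.2000°R.
In Celsius: (367.2 - 491.67) × 5/9 = -69.15°C.

-69.15°C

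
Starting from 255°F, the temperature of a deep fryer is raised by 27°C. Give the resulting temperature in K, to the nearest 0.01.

424.04 K

Initial temperature in Celsius: (255 - 32) × 5/9 = 123.8889°C.
Final Celsius temperature: 123.8889 + 27.0000 = 150.8889°C.
In kelvin: 150.8889 + 273.15 = 424.04 K.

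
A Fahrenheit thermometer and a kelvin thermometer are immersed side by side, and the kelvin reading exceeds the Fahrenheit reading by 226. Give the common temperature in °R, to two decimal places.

Let x be the Fahrenheit reading; then the kelvin reading is 5/9·x + 255.372.
(5/9·x + 255.372) - x = 226  ⇒  (-4/9)·x = -29.3722  ⇒  x = 66.0875°F.
In Celsius: (66.0875 - 32) × 5/9 = 18.9375°C.
In Rankine: 18.9375 × 1.8 + 491.67 = 525.76°R.

525.76°R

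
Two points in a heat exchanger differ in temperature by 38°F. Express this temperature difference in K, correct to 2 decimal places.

An interval of 1°F corresponds to 5/9 K.
38 × 5/9 = 21.11.

21.11 K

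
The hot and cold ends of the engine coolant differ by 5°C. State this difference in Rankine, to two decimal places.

9.00°R

Only the scale ratio 1.8 matters for a change in temperature.
5 × 1.8 = 9.00.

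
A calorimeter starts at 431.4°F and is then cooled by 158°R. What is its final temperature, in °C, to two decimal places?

Initial temperature in Celsius: (431.4 - 32) × 5/9 = 221.8889°C.
The 158°R change is an interval, so only the factor 5/9 applies: -158 × 5/9 = -87.7778°C.
Final Celsius temperature: 221.8889 - 87.7778 = 134.1111°C.

134.11°C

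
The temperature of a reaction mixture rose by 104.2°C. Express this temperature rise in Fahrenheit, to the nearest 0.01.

An interval of 1°C corresponds to 1.8°F.
104.2 × 1.8 = 187.56.

187.56°F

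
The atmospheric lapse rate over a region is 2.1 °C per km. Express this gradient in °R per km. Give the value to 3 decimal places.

3.780 °R/km

Since only a temperature interval is involved, the additive offset between the scales drops out.
A change of 1°C is a change of 1.8°R, so 2.1 × 1.8 = 3.780.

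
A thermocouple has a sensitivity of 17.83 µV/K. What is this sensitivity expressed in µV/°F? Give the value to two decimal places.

The quantity depends on a temperature interval, so only the ratio of degree sizes applies; the offset between the scales is irrelevant.
A change of 1°F is a change of 5/9 K, so per °F the value is 17.83 × 5/9 = 9.91.

9.91 µV/°F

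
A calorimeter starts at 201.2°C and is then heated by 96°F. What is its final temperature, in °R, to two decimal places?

949.83°R

The 96°F change is an interval, so only the factor 5/9 applies: +96 × 5/9 = +53.3333°C.
Final Celsius temperature: 201.2000 + 53.3333 = 254.5333°C.
In Rankine: 254.5333 × 1.8 + 491.67 = 949.83°R.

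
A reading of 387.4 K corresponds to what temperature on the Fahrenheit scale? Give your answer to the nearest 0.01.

In Celsius: 387.4 - 273.15 = 114.2500°C.
In Fahrenheit: 114.2500 × 1.8 + 32 = 237.65°F.

237.65°F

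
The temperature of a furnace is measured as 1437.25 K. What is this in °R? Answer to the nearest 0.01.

In Celsius: 1437.25 - 273.15 = 1164.1000°C.
In Rankine: 1164.1000 × 1.8 + 491.67 = 2587.05°R.

2587.05°R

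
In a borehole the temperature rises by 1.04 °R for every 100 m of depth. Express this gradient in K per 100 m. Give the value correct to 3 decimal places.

0.578 K/100 m

Since only a temperature interval is involved, the additive offset between the scales drops out.
A change of 1°R is a change of 5/9 K, so 1.04 × 5/9 = 0.578.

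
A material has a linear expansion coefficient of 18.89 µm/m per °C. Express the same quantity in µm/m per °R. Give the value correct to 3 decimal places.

The quantity depends on a temperature interval, so only the ratio of degree sizes applies; the offset between the scales is irrelevant.
A change of 1°R is a change of 5/9°C, so per °R the value is 18.89 × 5/9 = 10.494.

10.494 µm/m per °R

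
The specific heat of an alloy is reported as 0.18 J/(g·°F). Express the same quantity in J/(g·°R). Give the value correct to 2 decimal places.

The quantity depends on a temperature interval, so only the ratio of degree sizes applies; the offset between the scales is irrelevant.
A change of 1°R is a change of 1°F, so per °R the value is 0.18 × 1 = 0.18.

0.18 J/(g·°R)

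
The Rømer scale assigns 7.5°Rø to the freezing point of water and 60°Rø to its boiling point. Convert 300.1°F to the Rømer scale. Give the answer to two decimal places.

First in Celsius: (300.1 - 32) × 5/9 = 148.9444°C.
Linearly onto the Rømer scale: 7.5 + (148.9444 / 100) × (60 - 7.5) = 85.70°Rø.

85.70°Rø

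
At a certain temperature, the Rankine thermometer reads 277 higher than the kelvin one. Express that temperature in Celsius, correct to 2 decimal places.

Let x be the kelvin reading; then the Rankine reading is 1.8·x.
(1.8·x) - x = 277  ⇒  (0.8)·x = 277  ⇒  x = 346.2500 K.
In Celsius: 346.25 - 273.15 = 73.10°C.

73.10°C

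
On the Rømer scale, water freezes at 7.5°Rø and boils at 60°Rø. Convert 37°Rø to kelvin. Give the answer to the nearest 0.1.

329.3 K

Linear interpolation between the fixed points: C = (37 - 7.5) × 100 / (60 - 7.5) = 56.1905°C.
Then 56.1905 + 273.15 = 329.3 K.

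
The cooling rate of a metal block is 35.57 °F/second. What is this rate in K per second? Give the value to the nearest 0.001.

Since only a temperature interval is involved, the additive offset between the scales drops out.
A change of 1°F is a change of 5/9 K, so 35.57 × 5/9 = 19.761.

19.761 K/second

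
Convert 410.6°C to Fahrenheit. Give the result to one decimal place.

771.1°F

In Fahrenheit: 410.6000 × 1.8 + 32 = 771.1°F.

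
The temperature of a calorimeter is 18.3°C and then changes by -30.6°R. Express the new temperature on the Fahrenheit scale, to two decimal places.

The 30.6°R change is an interval, so only the factor 5/9 applies: -30.6 × 5/9 = -17.0000°C.
Final Celsius temperature: 18.3000 - 17.0000 = 1.3000°C.
In Fahrenheit: 1.3000 × 1.8 + 32 = 34.34°F.

34.34°F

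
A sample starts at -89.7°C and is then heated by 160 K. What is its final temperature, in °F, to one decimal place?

The 160 K change is an interval; Kelvin and Celsius degrees are the same size, so ΔC = +160°C.
Final Celsius temperature: -89.7000 + 160.0000 = 70.3000°C.
In Fahrenheit: 70.3000 × 1.8 + 32 = 158.5°F.

158.5°F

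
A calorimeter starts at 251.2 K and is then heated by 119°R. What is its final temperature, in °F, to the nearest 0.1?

Initial temperature in Celsius: 251.2 - 273.15 = -21.9500°C.
The 119°R change is an interval, so only the factor 5/9 applies: +119 × 5/9 = +66.1111°C.
Final Celsius temperature: -21.9500 + 66.1111 = 44.1611°C.
In Fahrenheit: 44.1611 × 1.8 + 32 = 111.5°F.

111.5°F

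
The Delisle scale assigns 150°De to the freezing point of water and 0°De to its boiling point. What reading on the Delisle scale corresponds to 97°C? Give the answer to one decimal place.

4.5°De

Linearly onto the Delisle scale: 150 + (97.0000 / 100) × (0 - 150) = 4.5°De.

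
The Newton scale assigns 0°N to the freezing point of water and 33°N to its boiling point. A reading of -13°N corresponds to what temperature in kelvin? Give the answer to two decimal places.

233.76 K

Linear interpolation between the fixed points: C = (-13 - 0) × 100 / (33 - 0) = -39.3939°C.
Then -39.3939 + 273.15 = 233.76 K.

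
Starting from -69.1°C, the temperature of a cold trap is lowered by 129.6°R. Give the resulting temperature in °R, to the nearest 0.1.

237.7°R

The 129.6°R change is an interval, so only the factor 5/9 applies: -129.6 × 5/9 = -72.0000°C.
Final Celsius temperature: -69.1000 - 72.0000 = -141.1000°C.
In Rankine: -141.1000 × 1.8 + 491.67 = 237.7°R.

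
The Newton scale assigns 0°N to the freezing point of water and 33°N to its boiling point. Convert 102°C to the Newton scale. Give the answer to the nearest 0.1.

33.7°N

Linearly onto the Newton scale: 0 + (102.0000 / 100) × (33 - 0) = 33.7°N.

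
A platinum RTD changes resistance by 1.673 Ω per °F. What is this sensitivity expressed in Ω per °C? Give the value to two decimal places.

The quantity depends on a temperature interval, so only the ratio of degree sizes applies; the offset between the scales is irrelevant.
A change of 1°C is a change of 1.8°F, so per °C the value is 1.673 × 1.8 = 3.01.

3.01 Ω per °C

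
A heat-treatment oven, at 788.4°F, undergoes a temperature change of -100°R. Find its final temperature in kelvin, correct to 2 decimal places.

Initial temperature in Celsius: (788.4 - 32) × 5/9 = 420.2222°C.
The 100°R change is an interval, so only the factor 5/9 applies: -100 × 5/9 = -55.5556°C.
Final Celsius temperature: 420.2222 - 55.5556 = 364.6667°C.
In kelvin: 364.6667 + 273.15 = 637.82 K.

637.82 K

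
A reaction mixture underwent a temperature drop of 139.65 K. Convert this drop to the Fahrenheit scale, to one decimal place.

251.4°F

Only the scale ratio 1.8 matters for a change in temperature.
139.65 × 1.8 = 251.4.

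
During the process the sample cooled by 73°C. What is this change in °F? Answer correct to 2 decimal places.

131.40°F

For a temperature interval the offset drops out; only the factor 1.8 applies.
73 × 1.8 = 131.40.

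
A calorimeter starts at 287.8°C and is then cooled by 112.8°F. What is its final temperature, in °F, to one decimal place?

The 112.8°F change is an interval, so only the factor 5/9 applies: -112.8 × 5/9 = -62.6667°C.
Final Celsius temperature: 287.8000 - 62.6667 = 225.1333°C.
In Fahrenheit: 225.1333 × 1.8 + 32 = 437.2°F.

437.2°F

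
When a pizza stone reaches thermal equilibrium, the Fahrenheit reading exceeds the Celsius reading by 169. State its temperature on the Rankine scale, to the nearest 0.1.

Let x be the Fahrenheit reading; then the Celsius reading is 5/9·x - 17.7778.
(5/9·x - 17.7778) - x = -169  ⇒  (-4/9)·x = -151.222  ⇒  x = 340.2500°F.
In Celsius: (340.25 - 32) × 5/9 = 171.2500°C.
In Rankine: 171.2500 × 1.8 + 491.67 = 799.9°R.

799.9°R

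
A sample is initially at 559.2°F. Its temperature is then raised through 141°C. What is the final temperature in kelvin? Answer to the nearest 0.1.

707.0 K

Initial temperature in Celsius: (559.2 - 32) × 5/9 = 292.8889°C.
Final Celsius temperature: 292.8889 + 141.0000 = 433.8889°C.
In kelvin: 433.8889 + 273.15 = 707.0 K.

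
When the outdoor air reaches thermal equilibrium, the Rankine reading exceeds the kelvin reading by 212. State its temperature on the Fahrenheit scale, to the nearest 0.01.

Let x be the kelvin reading; then the Rankine reading is 1.8·x.
(1.8·x) - x = 212  ⇒  (0.8)·x = 212  ⇒  x = 265.0000 K.
In Celsius: 265 - 273.15 = -8.1500°C.
In Fahrenheit: -8.1500 × 1.8 + 32 = 17.33°F.

17.33°F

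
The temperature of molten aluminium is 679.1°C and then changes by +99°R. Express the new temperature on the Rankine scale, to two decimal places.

1813.05°R

The 99°R change is an interval, so only the factor 5/9 applies: +99 × 5/9 = +55.0000°C.
Final Celsius temperature: 679.1000 + 55.0000 = 734.1000°C.
In Rankine: 734.1000 × 1.8 + 491.67 = 1813.05°R.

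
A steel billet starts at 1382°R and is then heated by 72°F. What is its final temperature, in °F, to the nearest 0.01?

994.33°F

Initial temperature in Celsius: (1382 - 491.67) × 5/9 = 494.6278°C.
The 72°F change is an interval, so only the factor 5/9 applies: +72 × 5/9 = +40.0000°C.
Final Celsius temperature: 494.6278 + 40.0000 = 534.6278°C.
In Fahrenheit: 534.6278 × 1.8 + 32 = 994.33°F.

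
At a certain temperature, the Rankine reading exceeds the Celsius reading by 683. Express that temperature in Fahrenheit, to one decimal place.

Let x be the Celsius reading; then the Rankine reading is 1.8·x + 491.67.
(1.8·x + 491.67) - x = 683  ⇒  (0.8)·x = 191.33  ⇒  x = 239.1625°C.
In Fahrenheit: 239.1625 × 1.8 + 32 = 462.5°F.

462.5°F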